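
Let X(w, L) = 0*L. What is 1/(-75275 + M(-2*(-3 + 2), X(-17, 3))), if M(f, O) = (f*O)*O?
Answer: -1/75275 ≈ -1.3285e-5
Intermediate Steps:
X(w, L) = 0
M(f, O) = f*O² (M(f, O) = (O*f)*O = f*O²)
1/(-75275 + M(-2*(-3 + 2), X(-17, 3))) = 1/(-75275 - 2*(-3 + 2)*0²) = 1/(-75275 - 2*(-1)*0) = 1/(-75275 + 2*0) = 1/(-75275 + 0) = 1/(-75275) = -1/75275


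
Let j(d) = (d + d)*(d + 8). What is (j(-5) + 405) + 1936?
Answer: 2311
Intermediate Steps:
j(d) = 2*d*(8 + d) (j(d) = (2*d)*(8 + d) = 2*d*(8 + d))
(j(-5) + 405) + 1936 = (2*(-5)*(8 - 5) + 405) + 1936 = (2*(-5)*3 + 405) + 1936 = (-30 + 405) + 1936 = 375 + 1936 = 2311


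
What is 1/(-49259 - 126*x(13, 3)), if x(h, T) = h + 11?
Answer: -1/52283 ≈ -1.9127e-5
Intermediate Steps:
x(h, T) = 11 + h
1/(-49259 - 126*x(13, 3)) = 1/(-49259 - 126*(11 + 13)) = 1/(-49259 - 126*24) = 1/(-49259 - 3024) = 1/(-52283) = -1/52283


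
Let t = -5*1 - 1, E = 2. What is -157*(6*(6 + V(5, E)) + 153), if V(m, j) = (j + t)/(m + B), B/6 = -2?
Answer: -211479/7 ≈ -30211.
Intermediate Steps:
B = -12 (B = 6*(-2) = -12)
t = -6 (t = -5 - 1 = -6)
V(m, j) = (-6 + j)/(-12 + m) (V(m, j) = (j - 6)/(m - 12) = (-6 + j)/(-12 + m))
-157*(6*(6 + V(5, E)) + 153) = -157*(6*(6 + (-6 + 2)/(-12 + 5)) + 153) = -157*(6*(6 - 4/(-7)) + 153) = -157*(6*(6 - ⅐*(-4)) + 153) = -157*(6*(6 + 4/7) + 153) = -157*(6*(46/7) + 153) = -157*(276/7 + 153) = -157*1347/7 = -211479/7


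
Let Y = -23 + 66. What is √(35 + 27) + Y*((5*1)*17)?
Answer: 3655 + √62 ≈ 3662.9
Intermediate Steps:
Y = 43
√(35 + 27) + Y*((5*1)*17) = √(35 + 27) + 43*((5*1)*17) = √62 + 43*(5*17) = √62 + 43*85 = √62 + 3655 = 3655 + √62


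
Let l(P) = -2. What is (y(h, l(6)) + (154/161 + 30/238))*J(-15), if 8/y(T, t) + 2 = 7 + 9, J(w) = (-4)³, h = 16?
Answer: -289728/2737 ≈ -105.86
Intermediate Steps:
J(w) = -64
y(T, t) = 4/7 (y(T, t) = 8/(-2 + (7 + 9)) = 8/(-2 + 16) = 8/14 = 8*(1/14) = 4/7)
(y(h, l(6)) + (154/161 + 30/238))*J(-15) = (4/7 + (154/161 + 30/238))*(-64) = (4/7 + (154*(1/161) + 30*(1/238)))*(-64) = (4/7 + (22/23 + 15/119))*(-64) = (4/7 + 2963/2737)*(-64) = (4527/2737)*(-64) = -289728/2737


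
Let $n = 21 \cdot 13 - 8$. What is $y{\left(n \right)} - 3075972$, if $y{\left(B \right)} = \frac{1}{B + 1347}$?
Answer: $- \frac{4958466863}{1612} \approx -3.076 \cdot 10^{6}$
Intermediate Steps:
$n = 265$ ($n = 273 - 8 = 265$)
$y{\left(B \right)} = \frac{1}{1347 + B}$
$y{\left(n \right)} - 3075972 = \frac{1}{1347 + 265} - 3075972 = \frac{1}{1612} - 3075972 = - \frac{4958466863}{1612}$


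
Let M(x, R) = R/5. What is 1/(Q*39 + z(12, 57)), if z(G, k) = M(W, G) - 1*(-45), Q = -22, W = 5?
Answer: -5/4053 ≈ -0.0012337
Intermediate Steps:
M(x, R) = R/5 (M(x, R) = R*(⅕) = R/5)
z(G, k) = 45 + G/5 (z(G, k) = G/5 - 1*(-45) = G/5 + 45 = 45 + G/5)
1/(Q*39 + z(12, 57)) = 1/(-22*39 + (45 + (⅕)*12)) = 1/(-858 + (45 + 12/5)) = 1/(-858 + 237/5) = 1/(-4053/5) = -5/4053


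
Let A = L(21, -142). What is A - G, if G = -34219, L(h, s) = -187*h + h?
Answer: 30313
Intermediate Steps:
L(h, s) = -186*h
A = -3906 (A = -186*21 = -3906)
A - G = -3906 - 1*(-34219) = -3906 + 34219 = 30313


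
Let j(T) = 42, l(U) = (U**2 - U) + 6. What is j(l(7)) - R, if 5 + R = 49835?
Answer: -49788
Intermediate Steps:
R = 49830 (R = -5 + 49835 = 49830)
l(U) = 6 + U**2 - U
j(l(7)) - R = 42 - 1*49830 = 42 - 49830 = -49788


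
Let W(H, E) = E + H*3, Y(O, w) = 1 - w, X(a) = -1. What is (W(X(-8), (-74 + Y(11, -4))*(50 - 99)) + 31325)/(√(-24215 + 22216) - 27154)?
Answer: -942325262/737341715 - 34703*I*√1999/737341715 ≈ -1.278 - 0.0021043*I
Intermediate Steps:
W(H, E) = E + 3*H
(W(X(-8), (-74 + Y(11, -4))*(50 - 99)) + 31325)/(√(-24215 + 22216) - 27154) = (((-74 + (1 - 1*(-4)))*(50 - 99) + 3*(-1)) + 31325)/(√(-24215 + 22216) - 27154) = (((-74 + (1 + 4))*(-49) - 3) + 31325)/(√(-1999) - 27154) = (((-74 + 5)*(-49) - 3) + 31325)/(I*√1999 - 27154) = ((-69*(-49) - 3) + 31325)/(-27154 + I*√1999) = ((3381 - 3) + 31325)/(-27154 + I*√1999) = (3378 + 31325)/(-27154 + I*√1999) = 34703/(-27154 + I*√1999)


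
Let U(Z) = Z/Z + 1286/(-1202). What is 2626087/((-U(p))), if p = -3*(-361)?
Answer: 1578278287/42 ≈ 3.7578e+7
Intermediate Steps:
p = 1083
U(Z) = -42/601 (U(Z) = 1 + 1286*(-1/1202) = 1 - 643/601 = -42/601)
2626087/((-U(p))) = 2626087/((-1*(-42/601))) = 2626087/(42/601) = 2626087*(601/42) = 1578278287/42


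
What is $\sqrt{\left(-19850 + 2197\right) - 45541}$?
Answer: $i \sqrt{63194} \approx 251.38 i$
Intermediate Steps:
$\sqrt{\left(-19850 + 2197\right) - 45541} = \sqrt{-17653 - 45541} = \sqrt{-63194} = i \sqrt{63194}$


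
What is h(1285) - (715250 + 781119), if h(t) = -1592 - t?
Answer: -1499246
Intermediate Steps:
h(1285) - (715250 + 781119) = (-1592 - 1*1285) - (715250 + 781119) = (-1592 - 1285) - 1*1496369 = -2877 - 1496369 = -1499246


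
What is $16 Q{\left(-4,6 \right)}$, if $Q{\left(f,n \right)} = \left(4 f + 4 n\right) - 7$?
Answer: $16$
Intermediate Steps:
$Q{\left(f,n \right)} = -7 + 4 f + 4 n$ ($Q{\left(f,n \right)} = \left(4 f + 4 n\right) - 7 = -7 + 4 f + 4 n$)
$16 Q{\left(-4,6 \right)} = 16 \left(-7 + 4 \left(-4\right) + 4 \cdot 6\right) = 16 \left(-7 - 16 + 24\right) = 16 \cdot 1 = 16$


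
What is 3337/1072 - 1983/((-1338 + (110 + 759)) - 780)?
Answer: 6293689/1338928 ≈ 4.7005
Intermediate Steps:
3337/1072 - 1983/((-1338 + (110 + 759)) - 780) = 3337*(1/1072) - 1983/((-1338 + 869) - 780) = 3337/1072 - 1983/(-469 - 780) = 3337/1072 - 1983/(-1249) = 3337/1072 - 1983*(-1/1249) = 3337/1072 + 1983/1249 = 6293689/1338928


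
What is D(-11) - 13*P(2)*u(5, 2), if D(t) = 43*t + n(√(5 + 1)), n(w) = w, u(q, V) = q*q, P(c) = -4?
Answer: 827 + √6 ≈ 829.45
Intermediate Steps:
u(q, V) = q²
D(t) = √6 + 43*t (D(t) = 43*t + √(5 + 1) = 43*t + √6 = √6 + 43*t)
D(-11) - 13*P(2)*u(5, 2) = (√6 + 43*(-11)) - 13*(-4)*5² = (√6 - 473) - (-52)*25 = (-473 + √6) - 1*(-1300) = (-473 + √6) + 1300 = 827 + √6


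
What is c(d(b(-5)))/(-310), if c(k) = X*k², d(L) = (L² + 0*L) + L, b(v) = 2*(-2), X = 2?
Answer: -144/155 ≈ -0.92903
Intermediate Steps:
b(v) = -4
d(L) = L + L² (d(L) = (L² + 0) + L = L² + L = L + L²)
c(k) = 2*k²
c(d(b(-5)))/(-310) = (2*(-4*(1 - 4))²)/(-310) = (2*(-4*(-3))²)*(-1/310) = (2*12²)*(-1/310) = (2*144)*(-1/310) = 288*(-1/310) = -144/155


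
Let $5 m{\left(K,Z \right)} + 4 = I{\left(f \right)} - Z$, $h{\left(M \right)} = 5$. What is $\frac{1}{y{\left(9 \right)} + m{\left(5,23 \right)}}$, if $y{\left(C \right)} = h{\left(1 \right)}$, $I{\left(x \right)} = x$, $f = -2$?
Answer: $- \frac{5}{4} \approx -1.25$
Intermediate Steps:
$y{\left(C \right)} = 5$
$m{\left(K,Z \right)} = - \frac{6}{5} - \frac{Z}{5}$ ($m{\left(K,Z \right)} = - \frac{4}{5} + \frac{-2 - Z}{5} = - \frac{4}{5} - \left(\frac{2}{5} + \frac{Z}{5}\right) = - \frac{6}{5} - \frac{Z}{5}$)
$\frac{1}{y{\left(9 \right)} + m{\left(5,23 \right)}} = \frac{1}{5 - \frac{29}{5}} = \frac{1}{- \frac{4}{5}} = - \frac{5}{4}$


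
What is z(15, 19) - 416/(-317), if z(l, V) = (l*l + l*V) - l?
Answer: 157331/317 ≈ 496.31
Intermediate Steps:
z(l, V) = l² - l + V*l (z(l, V) = (l² + V*l) - l = l² - l + V*l)
z(15, 19) - 416/(-317) = 15*(-1 + 19 + 15) - 416/(-317) = 15*33 - 416*(-1)/317 = 495 - 1*(-416/317) = 495 + 416/317 = 157331/317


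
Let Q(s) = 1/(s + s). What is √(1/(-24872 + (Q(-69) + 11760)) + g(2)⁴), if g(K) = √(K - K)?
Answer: I*√249705066/1809457 ≈ 0.008733*I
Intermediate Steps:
g(K) = 0 (g(K) = √0 = 0)
Q(s) = 1/(2*s)
√(1/(-24872 + (Q(-69) + 11760)) + g(2)⁴) = √(1/(-24872 + ((½)/(-69) + 11760)) + 0⁴) = √(1/(-24872 + ((½)*(-1/69) + 11760)) + 0) = √(1/(-24872 + (-1/138 + 11760)) + 0) = √(1/(-24872 + 1622879/138) + 0) = √(1/(-1809457/138) + 0) = √(-138/1809457 + 0) = √(-138/1809457) = I*√249705066/1809457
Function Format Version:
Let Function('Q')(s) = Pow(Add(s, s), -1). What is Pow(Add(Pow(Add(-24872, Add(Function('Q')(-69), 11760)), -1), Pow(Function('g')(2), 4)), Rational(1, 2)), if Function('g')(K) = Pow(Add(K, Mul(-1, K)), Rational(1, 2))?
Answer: Mul(Rational(1, 1809457), I, Pow(249705066, Rational(1, 2))) ≈ Mul(0.0087330, I)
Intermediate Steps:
Function('g')(K) = 0 (Function('g')(K) = Pow(0, Rational(1, 2)) = 0)
Function('Q')(s) = Mul(Rational(1, 2), Pow(s, -1)) (Function('Q')(s) = Pow(Mul(2, s), -1) = Mul(Rational(1, 2), Pow(s, -1)))
Pow(Add(Pow(Add(-24872, Add(Function('Q')(-69), 11760)), -1), Pow(Function('g')(2), 4)), Rational(1, 2)) = Pow(Add(Pow(Add(-24872, Add(Mul(Rational(1, 2), Pow(-69, -1)), 11760)), -1), Pow(0, 4)), Rational(1, 2)) = Pow(Add(Pow(Add(-24872, Add(Mul(Rational(1, 2), Rational(-1, 69)), 11760)), -1), 0), Rational(1, 2)) = Pow(Add(Pow(Add(-24872, Add(Rational(-1, 138), 11760)), -1), 0), Rational(1, 2)) = Pow(Add(Pow(Add(-24872, Rational(1622879, 138)), -1), 0), Rational(1, 2)) = Pow(Add(Pow(Rational(-1809457, 138), -1), 0), Rational(1, 2)) = Pow(Add(Rational(-138, 1809457), 0), Rational(1, 2)) = Pow(Rational(-138, 1809457), Rational(1, 2)) = Mul(Rational(1, 1809457), I, Pow(249705066, Rational(1, 2)))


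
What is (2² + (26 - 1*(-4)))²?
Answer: 1156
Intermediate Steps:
(2² + (26 - 1*(-4)))² = (4 + (26 + 4))² = (4 + 30)² = 34² = 1156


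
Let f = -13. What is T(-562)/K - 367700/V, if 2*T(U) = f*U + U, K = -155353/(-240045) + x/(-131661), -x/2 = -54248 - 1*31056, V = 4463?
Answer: -161054093574304240/30496669826167 ≈ -5281.0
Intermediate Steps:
x = 170608 (x = -2*(-54248 - 1*31056) = -2*(-54248 - 31056) = -2*(-85304) = 170608)
K = -6833222009/10534854915 (K = -155353/(-240045) + 170608/(-131661) = -155353*(-1/240045) + 170608*(-1/131661) = 155353/240045 - 170608/131661 = -6833222009/10534854915 ≈ -0.64863)
T(U) = -6*U (T(U) = (-13*U + U)/2 = (-12*U)/2 = -6*U)
T(-562)/K - 367700/V = (-6*(-562))/(-6833222009/10534854915) - 367700/4463 = 3372*(-10534854915/6833222009) - 367700*1/4463 = -35523530773380/6833222009 - 367700/4463 = -161054093574304240/30496669826167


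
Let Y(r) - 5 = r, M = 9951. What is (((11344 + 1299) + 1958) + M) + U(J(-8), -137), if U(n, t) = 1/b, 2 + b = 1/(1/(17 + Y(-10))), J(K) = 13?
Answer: 245521/10 ≈ 24552.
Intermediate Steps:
Y(r) = 5 + r
b = 10 (b = -2 + 1/(1/(17 + (5 - 10))) = -2 + 1/(1/(17 - 5)) = -2 + 1/(1/12) = -2 + 12 = 10)
U(n, t) = ⅒ (U(n, t) = 1/10 = ⅒)
(((11344 + 1299) + 1958) + M) + U(J(-8), -137) = (((11344 + 1299) + 1958) + 9951) + ⅒ = ((12643 + 1958) + 9951) + ⅒ = (14601 + 9951) + ⅒ = 24552 + ⅒ = 245521/10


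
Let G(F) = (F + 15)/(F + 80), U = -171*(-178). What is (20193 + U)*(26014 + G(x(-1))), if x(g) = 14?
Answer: 123810262695/94 ≈ 1.3171e+9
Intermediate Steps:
U = 30438
G(F) = (15 + F)/(80 + F)
(20193 + U)*(26014 + G(x(-1))) = (20193 + 30438)*(26014 + (15 + 14)/(80 + 14)) = 50631*(26014 + 29/94) = 50631*(2445345/94) = 123810262695/94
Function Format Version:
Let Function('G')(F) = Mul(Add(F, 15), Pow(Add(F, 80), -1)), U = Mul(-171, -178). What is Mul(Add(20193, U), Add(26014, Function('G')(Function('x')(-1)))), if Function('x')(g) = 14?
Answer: Rational(123810262695, 94) ≈ 1.3171e+9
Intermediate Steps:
U = 30438
Function('G')(F) = Mul(Pow(Add(80, F), -1), Add(15, F)) (Function('G')(F) = Mul(Add(15, F), Pow(Add(80, F), -1)) = Mul(Pow(Add(80, F), -1), Add(15, F)))
Mul(Add(20193, U), Add(26014, Function('G')(Function('x')(-1)))) = Mul(Add(20193, 30438), Add(26014, Mul(Pow(Add(80, 14), -1), Add(15, 14)))) = Mul(50631, Add(26014, Mul(Pow(94, -1), 29))) = Mul(50631, Add(26014, Mul(Rational(1, 94), 29))) = Mul(50631, Add(26014, Rational(29, 94))) = Mul(50631, Rational(2445345, 94)) = Rational(123810262695, 94)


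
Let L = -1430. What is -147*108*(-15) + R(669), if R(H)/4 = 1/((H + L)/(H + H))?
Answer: 181219188/761 ≈ 2.3813e+5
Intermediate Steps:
R(H) = 8*H/(-1430 + H) (R(H) = 4/(((H - 1430)/(H + H))) = 4/(((-1430 + H)/((2*H)))) = 4/(((-1430 + H)*(1/(2*H)))) = 4/(((-1430 + H)/(2*H))) = 4*(2*H/(-1430 + H)) = 8*H/(-1430 + H))
-147*108*(-15) + R(669) = -147*108*(-15) + 8*669/(-1430 + 669) = -15876*(-15) + 8*669/(-761) = 238140 + 8*669*(-1/761) = 238140 - 5352/761 = 181219188/761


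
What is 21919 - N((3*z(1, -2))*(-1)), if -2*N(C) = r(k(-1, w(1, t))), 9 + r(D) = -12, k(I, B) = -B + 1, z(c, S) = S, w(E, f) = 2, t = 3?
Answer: 43817/2 ≈ 21909.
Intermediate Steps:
k(I, B) = 1 - B
r(D) = -21 (r(D) = -9 - 12 = -21)
N(C) = 21/2 (N(C) = -1/2*(-21) = 21/2)
21919 - N((3*z(1, -2))*(-1)) = 21919 - 1*21/2 = 21919 - 21/2 = 43817/2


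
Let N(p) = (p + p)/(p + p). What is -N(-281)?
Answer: -1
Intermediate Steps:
N(p) = 1 (N(p) = (2*p)/((2*p)) = (2*p)*(1/(2*p)) = 1)
-N(-281) = -1*1 = -1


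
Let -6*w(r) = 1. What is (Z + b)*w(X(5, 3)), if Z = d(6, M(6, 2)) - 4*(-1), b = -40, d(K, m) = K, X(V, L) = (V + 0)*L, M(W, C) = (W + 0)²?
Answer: 5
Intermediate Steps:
M(W, C) = W²
X(V, L) = L*V (X(V, L) = V*L = L*V)
w(r) = -⅙ (w(r) = -⅙*1 = -⅙)
Z = 10 (Z = 6 - 4*(-1) = 6 + 4 = 10)
(Z + b)*w(X(5, 3)) = (10 - 40)*(-⅙) = -30*(-⅙) = 5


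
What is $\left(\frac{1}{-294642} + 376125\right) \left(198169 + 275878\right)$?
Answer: $\frac{52534941990471703}{294642} \approx 1.783 \cdot 10^{11}$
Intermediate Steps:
$\left(\frac{1}{-294642} + 376125\right) \left(198169 + 275878\right) = \left(- \frac{1}{294642} + 376125\right) 474047 = \frac{110822222249}{294642} \cdot 474047 = \frac{52534941990471703}{294642}$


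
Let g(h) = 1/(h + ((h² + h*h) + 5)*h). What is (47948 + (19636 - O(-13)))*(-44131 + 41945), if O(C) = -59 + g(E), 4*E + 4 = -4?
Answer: -2070147465/14 ≈ -1.4787e+8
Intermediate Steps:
E = -2 (E = -1 + (¼)*(-4) = -1 - 1 = -2)
g(h) = 1/(h + h*(5 + 2*h²)) (g(h) = 1/(h + ((h² + h²) + 5)*h) = 1/(h + (2*h² + 5)*h) = 1/(h + (5 + 2*h²)*h) = 1/(h + h*(5 + 2*h²)))
O(C) = -1653/28 (O(C) = -59 + (½)/(-2*(3 + (-2)²)) = -59 + (½)*(-½)/(3 + 4) = -59 + (½)*(-½)/7 = -59 + (½)*(-½)*(⅐) = -59 - 1/28 = -1653/28)
(47948 + (19636 - O(-13)))*(-44131 + 41945) = (47948 + (19636 - 1*(-1653/28)))*(-44131 + 41945) = (47948 + (19636 + 1653/28))*(-2186) = (47948 + 551461/28)*(-2186) = (1894005/28)*(-2186) = -2070147465/14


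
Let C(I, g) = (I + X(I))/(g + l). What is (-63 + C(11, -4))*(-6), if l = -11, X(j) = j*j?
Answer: 2154/5 ≈ 430.80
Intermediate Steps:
X(j) = j²
C(I, g) = (I + I²)/(-11 + g) (C(I, g) = (I + I²)/(g - 11) = (I + I²)/(-11 + g))
(-63 + C(11, -4))*(-6) = (-63 + 11*(1 + 11)/(-11 - 4))*(-6) = (-63 + 11*12/(-15))*(-6) = (-63 + 11*(-1/15)*12)*(-6) = (-63 - 44/5)*(-6) = -359/5*(-6) = 2154/5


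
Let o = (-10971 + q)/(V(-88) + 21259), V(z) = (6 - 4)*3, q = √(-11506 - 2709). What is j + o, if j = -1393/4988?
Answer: -84345493/106069820 + I*√14215/21265 ≈ -0.79519 + 0.0056067*I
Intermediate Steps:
q = I*√14215 (q = √(-14215) = I*√14215 ≈ 119.23*I)
V(z) = 6 (V(z) = 2*3 = 6)
o = -10971/21265 + I*√14215/21265 (o = (-10971 + I*√14215)/(6 + 21259) = (-10971 + I*√14215)/21265 = (-10971 + I*√14215)*(1/21265) = -10971/21265 + I*√14215/21265 ≈ -0.51592 + 0.0056067*I)
j = -1393/4988 (j = -1393*1/4988 = -1393/4988 ≈ -0.27927)
j + o = -1393/4988 + (-10971/21265 + I*√14215/21265) = -84345493/106069820 + I*√14215/21265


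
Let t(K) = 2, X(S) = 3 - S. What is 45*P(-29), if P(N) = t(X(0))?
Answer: 90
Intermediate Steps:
P(N) = 2
45*P(-29) = 45*2 = 90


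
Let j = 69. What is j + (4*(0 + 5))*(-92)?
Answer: -1771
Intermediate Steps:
j + (4*(0 + 5))*(-92) = 69 + (4*(0 + 5))*(-92) = 69 + (4*5)*(-92) = 69 + 20*(-92) = 69 - 1840 = -1771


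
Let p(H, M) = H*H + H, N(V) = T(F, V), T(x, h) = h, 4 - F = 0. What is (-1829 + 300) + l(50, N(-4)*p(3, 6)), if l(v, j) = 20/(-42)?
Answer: -32119/21 ≈ -1529.5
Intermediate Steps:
F = 4 (F = 4 - 1*0 = 4 + 0 = 4)
N(V) = V
p(H, M) = H + H² (p(H, M) = H² + H = H + H²)
l(v, j) = -10/21 (l(v, j) = 20*(-1/42) = -10/21)
(-1829 + 300) + l(50, N(-4)*p(3, 6)) = (-1829 + 300) - 10/21 = -1529 - 10/21 = -32119/21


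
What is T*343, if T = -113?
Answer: -38759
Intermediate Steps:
T*343 = -113*343 = -38759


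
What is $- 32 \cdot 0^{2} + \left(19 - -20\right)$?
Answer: $39$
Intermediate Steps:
$- 32 \cdot 0^{2} + \left(19 - -20\right) = \left(-32\right) 0 + \left(19 + 20\right) = 0 + 39 = 39$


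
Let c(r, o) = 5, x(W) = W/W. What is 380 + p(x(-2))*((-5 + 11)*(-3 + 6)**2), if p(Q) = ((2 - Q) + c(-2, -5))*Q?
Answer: 704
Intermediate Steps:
x(W) = 1
p(Q) = Q*(7 - Q) (p(Q) = ((2 - Q) + 5)*Q = (7 - Q)*Q = Q*(7 - Q))
380 + p(x(-2))*((-5 + 11)*(-3 + 6)**2) = 380 + (1*(7 - 1*1))*((-5 + 11)*(-3 + 6)**2) = 380 + (1*(7 - 1))*(6*3**2) = 380 + (1*6)*(6*9) = 380 + 6*54 = 380 + 324 = 704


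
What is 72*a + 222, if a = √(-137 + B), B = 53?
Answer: 222 + 144*I*√21 ≈ 222.0 + 659.89*I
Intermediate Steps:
a = 2*I*√21 (a = √(-137 + 53) = √(-84) = 2*I*√21 ≈ 9.1651*I)
72*a + 222 = 72*(2*I*√21) + 222 = 144*I*√21 + 222 = 222 + 144*I*√21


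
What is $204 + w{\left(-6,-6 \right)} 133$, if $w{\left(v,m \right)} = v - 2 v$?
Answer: $1002$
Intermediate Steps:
$w{\left(v,m \right)} = - v$
$204 + w{\left(-6,-6 \right)} 133 = 204 + \left(-1\right) \left(-6\right) 133 = 204 + 6 \cdot 133 = 204 + 798 = 1002$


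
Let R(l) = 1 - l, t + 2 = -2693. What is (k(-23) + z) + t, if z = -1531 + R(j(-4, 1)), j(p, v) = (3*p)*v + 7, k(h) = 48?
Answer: -4172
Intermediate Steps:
t = -2695 (t = -2 - 2693 = -2695)
j(p, v) = 7 + 3*p*v (j(p, v) = 3*p*v + 7 = 7 + 3*p*v)
z = -1525 (z = -1531 + (1 - (7 + 3*(-4)*1)) = -1531 + (1 - (7 - 12)) = -1531 + (1 - 1*(-5)) = -1531 + (1 + 5) = -1531 + 6 = -1525)
(k(-23) + z) + t = (48 - 1525) - 2695 = -1477 - 2695 = -4172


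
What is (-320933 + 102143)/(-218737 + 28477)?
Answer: 2431/2114 ≈ 1.1500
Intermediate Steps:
(-320933 + 102143)/(-218737 + 28477) = -218790/(-190260) = -218790*(-1/190260) = 2431/2114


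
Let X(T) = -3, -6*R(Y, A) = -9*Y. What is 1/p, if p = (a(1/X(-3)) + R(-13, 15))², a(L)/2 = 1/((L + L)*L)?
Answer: 4/441 ≈ 0.0090703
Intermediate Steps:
R(Y, A) = 3*Y/2 (R(Y, A) = -(-3)*Y/2 = 3*Y/2)
a(L) = L⁻² (a(L) = 2*(1/((L + L)*L)) = 2*(1/(((2*L))*L)) = 2*((1/(2*L))/L) = 2*(1/(2*L²)) = L⁻²)
p = 441/4 (p = ((1/(-3))⁻² + (3/2)*(-13))² = ((-⅓)⁻² - 39/2)² = (9 - 39/2)² = (-21/2)² = 441/4 ≈ 110.25)
1/p = 1/(441/4) = 4/441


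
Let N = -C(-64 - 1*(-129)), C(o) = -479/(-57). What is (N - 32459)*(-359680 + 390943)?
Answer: -19285540282/19 ≈ -1.0150e+9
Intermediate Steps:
C(o) = 479/57 (C(o) = -479*(-1/57) = 479/57)
N = -479/57 (N = -1*479/57 = -479/57 ≈ -8.4035)
(N - 32459)*(-359680 + 390943) = (-479/57 - 32459)*(-359680 + 390943) = -1850642/57*31263 = -19285540282/19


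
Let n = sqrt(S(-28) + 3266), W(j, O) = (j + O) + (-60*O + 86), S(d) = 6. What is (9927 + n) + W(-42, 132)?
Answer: 2183 + 2*sqrt(818) ≈ 2240.2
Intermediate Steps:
W(j, O) = 86 + j - 59*O (W(j, O) = (O + j) + (86 - 60*O) = 86 + j - 59*O)
n = 2*sqrt(818) (n = sqrt(6 + 3266) = sqrt(3272) = 2*sqrt(818) ≈ 57.201)
(9927 + n) + W(-42, 132) = (9927 + 2*sqrt(818)) + (86 - 42 - 59*132) = (9927 + 2*sqrt(818)) + (86 - 42 - 7788) = (9927 + 2*sqrt(818)) - 7744 = 2183 + 2*sqrt(818)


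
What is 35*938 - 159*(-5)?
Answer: 33625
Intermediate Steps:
35*938 - 159*(-5) = 32830 + 795 = 33625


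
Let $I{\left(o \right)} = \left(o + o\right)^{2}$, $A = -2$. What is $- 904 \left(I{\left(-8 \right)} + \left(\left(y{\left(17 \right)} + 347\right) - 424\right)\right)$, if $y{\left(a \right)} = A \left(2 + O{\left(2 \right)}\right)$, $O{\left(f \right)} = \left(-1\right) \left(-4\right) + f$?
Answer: $-147352$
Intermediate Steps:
$O{\left(f \right)} = 4 + f$
$y{\left(a \right)} = -16$ ($y{\left(a \right)} = - 2 \left(2 + \left(4 + 2\right)\right) = - 2 \left(2 + 6\right) = \left(-2\right) 8 = -16$)
$I{\left(o \right)} = 4 o^{2}$ ($I{\left(o \right)} = \left(2 o\right)^{2} = 4 o^{2}$)
$- 904 \left(I{\left(-8 \right)} + \left(\left(y{\left(17 \right)} + 347\right) - 424\right)\right) = - 904 \left(4 \left(-8\right)^{2} + \left(\left(-16 + 347\right) - 424\right)\right) = - 904 \left(4 \cdot 64 + \left(331 - 424\right)\right) = - 904 \left(256 - 93\right) = \left(-904\right) 163 = -147352$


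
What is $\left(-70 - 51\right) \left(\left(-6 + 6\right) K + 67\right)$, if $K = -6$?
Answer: $-8107$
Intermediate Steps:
$\left(-70 - 51\right) \left(\left(-6 + 6\right) K + 67\right) = \left(-70 - 51\right) \left(\left(-6 + 6\right) \left(-6\right) + 67\right) = - 121 \left(0 \left(-6\right) + 67\right) = - 121 \left(0 + 67\right) = \left(-121\right) 67 = -8107$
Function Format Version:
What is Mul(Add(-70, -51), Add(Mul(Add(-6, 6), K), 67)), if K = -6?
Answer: -8107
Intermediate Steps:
Mul(Add(-70, -51), Add(Mul(Add(-6, 6), K), 67)) = Mul(Add(-70, -51), Add(Mul(Add(-6, 6), -6), 67)) = Mul(-121, Add(Mul(0, -6), 67)) = Mul(-121, Add(0, 67)) = Mul(-121, 67) = -8107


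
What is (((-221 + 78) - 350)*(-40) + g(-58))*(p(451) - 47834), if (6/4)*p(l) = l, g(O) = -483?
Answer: -2743196200/3 ≈ -9.1440e+8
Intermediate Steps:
p(l) = 2*l/3
(((-221 + 78) - 350)*(-40) + g(-58))*(p(451) - 47834) = (((-221 + 78) - 350)*(-40) - 483)*((⅔)*451 - 47834) = ((-143 - 350)*(-40) - 483)*(902/3 - 47834) = (-493*(-40) - 483)*(-142600/3) = (19720 - 483)*(-142600/3) = 19237*(-142600/3) = -2743196200/3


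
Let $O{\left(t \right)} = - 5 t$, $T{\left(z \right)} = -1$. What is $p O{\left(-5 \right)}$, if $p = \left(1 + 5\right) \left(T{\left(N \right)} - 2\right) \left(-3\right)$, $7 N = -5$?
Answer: $1350$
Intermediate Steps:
$N = - \frac{5}{7}$ ($N = \frac{1}{7} \left(-5\right) = - \frac{5}{7} \approx -0.71429$)
$p = 54$ ($p = \left(1 + 5\right) \left(-1 - 2\right) \left(-3\right) = 6 \left(\left(-3\right) \left(-3\right)\right) = 6 \cdot 9 = 54$)
$p O{\left(-5 \right)} = 54 \left(\left(-5\right) \left(-5\right)\right) = 54 \cdot 25 = 1350$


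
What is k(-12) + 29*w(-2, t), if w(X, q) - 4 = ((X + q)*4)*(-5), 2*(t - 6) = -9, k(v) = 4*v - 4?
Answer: 354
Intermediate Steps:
k(v) = -4 + 4*v
t = 3/2 (t = 6 + (1/2)*(-9) = 6 - 9/2 = 3/2 ≈ 1.5000)
w(X, q) = 4 - 20*X - 20*q (w(X, q) = 4 + ((X + q)*4)*(-5) = 4 + (4*X + 4*q)*(-5) = 4 + (-20*X - 20*q) = 4 - 20*X - 20*q)
k(-12) + 29*w(-2, t) = (-4 + 4*(-12)) + 29*(4 - 20*(-2) - 20*3/2) = (-4 - 48) + 29*(4 + 40 - 30) = -52 + 29*14 = -52 + 406 = 354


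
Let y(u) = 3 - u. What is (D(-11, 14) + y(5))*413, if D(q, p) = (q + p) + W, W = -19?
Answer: -7434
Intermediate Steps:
D(q, p) = -19 + p + q (D(q, p) = (q + p) - 19 = (p + q) - 19 = -19 + p + q)
(D(-11, 14) + y(5))*413 = ((-19 + 14 - 11) + (3 - 1*5))*413 = (-16 + (3 - 5))*413 = (-16 - 2)*413 = -18*413 = -7434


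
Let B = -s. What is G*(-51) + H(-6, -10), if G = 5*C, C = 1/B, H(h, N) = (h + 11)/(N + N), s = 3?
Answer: 339/4 ≈ 84.750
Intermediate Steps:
B = -3 (B = -1*3 = -3)
H(h, N) = (11 + h)/(2*N) (H(h, N) = (11 + h)/((2*N)) = (11 + h)*(1/(2*N)) = (11 + h)/(2*N))
C = -⅓ (C = 1/(-3) = -⅓ ≈ -0.33333)
G = -5/3 (G = 5*(-⅓) = -5/3 ≈ -1.6667)
G*(-51) + H(-6, -10) = -5/3*(-51) + (½)*(11 - 6)/(-10) = 85 + (½)*(-⅒)*5 = 85 - ¼ = 339/4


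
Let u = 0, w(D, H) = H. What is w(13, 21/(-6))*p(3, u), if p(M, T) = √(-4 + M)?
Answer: -7*I/2 ≈ -3.5*I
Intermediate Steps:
w(13, 21/(-6))*p(3, u) = (21/(-6))*√(-4 + 3) = (21*(-⅙))*√(-1) = -7*I/2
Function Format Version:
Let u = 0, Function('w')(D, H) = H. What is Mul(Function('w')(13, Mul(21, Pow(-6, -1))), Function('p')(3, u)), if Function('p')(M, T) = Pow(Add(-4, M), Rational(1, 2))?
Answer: Mul(Rational(-7, 2), I) ≈ Mul(-3.5000, I)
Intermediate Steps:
Mul(Function('w')(13, Mul(21, Pow(-6, -1))), Function('p')(3, u)) = Mul(Mul(21, Pow(-6, -1)), Pow(Add(-4, 3), Rational(1, 2))) = Mul(Mul(21, Rational(-1, 6)), Pow(-1, Rational(1, 2))) = Mul(Rational(-7, 2), I)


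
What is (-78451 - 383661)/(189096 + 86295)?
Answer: -462112/275391 ≈ -1.6780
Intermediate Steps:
(-78451 - 383661)/(189096 + 86295) = -462112/275391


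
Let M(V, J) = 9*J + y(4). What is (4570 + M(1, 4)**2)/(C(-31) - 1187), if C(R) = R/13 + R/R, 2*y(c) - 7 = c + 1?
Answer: -82342/15449 ≈ -5.3299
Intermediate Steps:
y(c) = 4 + c/2 (y(c) = 7/2 + (c + 1)/2 = 7/2 + (1 + c)/2 = 7/2 + (1/2 + c/2) = 4 + c/2)
M(V, J) = 6 + 9*J (M(V, J) = 9*J + (4 + (1/2)*4) = 9*J + (4 + 2) = 9*J + 6 = 6 + 9*J)
C(R) = 1 + R/13 (C(R) = R/13 + 1 = 1 + R/13)
(4570 + M(1, 4)**2)/(C(-31) - 1187) = (4570 + (6 + 9*4)**2)/((1 + (1/13)*(-31)) - 1187) = (4570 + (6 + 36)**2)/((1 - 31/13) - 1187) = (4570 + 42**2)/(-18/13 - 1187) = (4570 + 1764)/(-15449/13) = 6334*(-13/15449) = -82342/15449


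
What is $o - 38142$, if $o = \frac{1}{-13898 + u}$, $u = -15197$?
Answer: $- \frac{1109741491}{29095} \approx -38142.0$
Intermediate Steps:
$o = - \frac{1}{29095}$ ($o = \frac{1}{-13898 - 15197} = \frac{1}{-29095} = - \frac{1}{29095} \approx -3.437 \cdot 10^{-5}$)
$o - 38142 = - \frac{1}{29095} - 38142 = - \frac{1109741491}{29095}$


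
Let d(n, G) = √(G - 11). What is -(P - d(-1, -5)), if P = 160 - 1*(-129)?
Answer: -289 + 4*I ≈ -289.0 + 4.0*I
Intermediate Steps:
d(n, G) = √(-11 + G)
P = 289 (P = 160 + 129 = 289)
-(P - d(-1, -5)) = -(289 - √(-11 - 5)) = -(289 - √(-16)) = -(289 - 4*I) = -289 + 4*I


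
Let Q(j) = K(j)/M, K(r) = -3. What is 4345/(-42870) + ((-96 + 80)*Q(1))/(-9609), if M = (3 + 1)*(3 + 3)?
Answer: -2789123/27462522 ≈ -0.10156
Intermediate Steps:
M = 24 (M = 4*6 = 24)
Q(j) = -⅛ (Q(j) = -3/24 = -3*1/24 = -⅛)
4345/(-42870) + ((-96 + 80)*Q(1))/(-9609) = 4345/(-42870) + ((-96 + 80)*(-⅛))/(-9609) = 4345*(-1/42870) - 16*(-⅛)*(-1/9609) = -869/8574 + 2*(-1/9609) = -869/8574 - 2/9609 = -2789123/27462522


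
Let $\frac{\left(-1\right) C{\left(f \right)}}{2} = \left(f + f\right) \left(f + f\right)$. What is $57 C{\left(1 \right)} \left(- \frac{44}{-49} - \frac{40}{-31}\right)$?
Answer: $- \frac{1515744}{1519} \approx -997.86$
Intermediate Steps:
$C{\left(f \right)} = - 8 f^{2}$ ($C{\left(f \right)} = - 2 \left(f + f\right) \left(f + f\right) = - 2 \cdot 2 f 2 f = - 2 \cdot 4 f^{2} = - 8 f^{2}$)
$57 C{\left(1 \right)} \left(- \frac{44}{-49} - \frac{40}{-31}\right) = 57 \left(- 8 \cdot 1^{2}\right) \left(- \frac{44}{-49} - \frac{40}{-31}\right) = 57 \left(\left(-8\right) 1\right) \left(\left(-44\right) \left(- \frac{1}{49}\right) - - \frac{40}{31}\right) = 57 \left(-8\right) \left(\frac{44}{49} + \frac{40}{31}\right) = \left(-456\right) \frac{3324}{1519} = - \frac{1515744}{1519}$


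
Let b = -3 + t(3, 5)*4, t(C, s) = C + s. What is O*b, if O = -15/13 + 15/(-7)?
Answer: -8700/91 ≈ -95.604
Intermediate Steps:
b = 29 (b = -3 + (3 + 5)*4 = -3 + 8*4 = -3 + 32 = 29)
O = -300/91 (O = -15*1/13 + 15*(-⅐) = -15/13 - 15/7 = -300/91 ≈ -3.2967)
O*b = -300/91*29 = -8700/91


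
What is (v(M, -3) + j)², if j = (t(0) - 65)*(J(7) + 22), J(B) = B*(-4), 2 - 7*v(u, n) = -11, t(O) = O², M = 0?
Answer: 7524049/49 ≈ 1.5355e+5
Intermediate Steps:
v(u, n) = 13/7 (v(u, n) = 2/7 - ⅐*(-11) = 2/7 + 11/7 = 13/7)
J(B) = -4*B
j = 390 (j = (0² - 65)*(-4*7 + 22) = (0 - 65)*(-28 + 22) = -65*(-6) = 390)
(v(M, -3) + j)² = (13/7 + 390)² = (2743/7)² = 7524049/49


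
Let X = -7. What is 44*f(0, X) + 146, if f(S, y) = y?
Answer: -162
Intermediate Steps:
44*f(0, X) + 146 = 44*(-7) + 146 = -308 + 146 = -162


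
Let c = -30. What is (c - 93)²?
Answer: 15129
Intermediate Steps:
(c - 93)² = (-30 - 93)² = (-123)² = 15129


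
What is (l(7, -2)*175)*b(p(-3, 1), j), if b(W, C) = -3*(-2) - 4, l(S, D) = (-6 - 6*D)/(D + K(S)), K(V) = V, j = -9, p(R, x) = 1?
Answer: 420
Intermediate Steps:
l(S, D) = (-6 - 6*D)/(D + S)
b(W, C) = 2 (b(W, C) = 6 - 4 = 2)
(l(7, -2)*175)*b(p(-3, 1), j) = ((6*(-1 - 1*(-2))/(-2 + 7))*175)*2 = ((6*(-1 + 2)/5)*175)*2 = ((6*(⅕)*1)*175)*2 = ((6/5)*175)*2 = 210*2 = 420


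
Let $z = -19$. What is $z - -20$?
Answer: $1$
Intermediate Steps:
$z - -20 = -19 - -20 = -19 + 20 = 1$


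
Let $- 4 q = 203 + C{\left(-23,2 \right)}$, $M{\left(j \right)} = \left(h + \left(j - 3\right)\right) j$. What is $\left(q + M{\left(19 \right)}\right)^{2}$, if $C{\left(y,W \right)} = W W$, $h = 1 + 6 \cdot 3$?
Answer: $\frac{6017209}{16} \approx 3.7608 \cdot 10^{5}$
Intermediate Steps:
$h = 19$ ($h = 1 + 18 = 19$)
$C{\left(y,W \right)} = W^{2}$
$M{\left(j \right)} = j \left(16 + j\right)$ ($M{\left(j \right)} = \left(19 + \left(j - 3\right)\right) j = \left(19 + \left(-3 + j\right)\right) j = \left(16 + j\right) j = j \left(16 + j\right)$)
$q = - \frac{207}{4}$ ($q = - \frac{203 + 2^{2}}{4} = - \frac{203 + 4}{4} = \left(- \frac{1}{4}\right) 207 = - \frac{207}{4} \approx -51.75$)
$\left(q + M{\left(19 \right)}\right)^{2} = \left(- \frac{207}{4} + 19 \left(16 + 19\right)\right)^{2} = \left(- \frac{207}{4} + 19 \cdot 35\right)^{2} = \left(- \frac{207}{4} + 665\right)^{2} = \left(\frac{2453}{4}\right)^{2} = \frac{6017209}{16}$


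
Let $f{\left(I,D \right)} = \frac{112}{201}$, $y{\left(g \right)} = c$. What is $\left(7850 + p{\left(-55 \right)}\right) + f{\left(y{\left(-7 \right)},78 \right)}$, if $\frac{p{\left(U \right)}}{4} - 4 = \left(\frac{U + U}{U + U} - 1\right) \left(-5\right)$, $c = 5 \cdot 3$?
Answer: $\frac{1581178}{201} \approx 7866.6$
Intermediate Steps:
$c = 15$
$p{\left(U \right)} = 16$ ($p{\left(U \right)} = 16 + 4 \left(\frac{U + U}{U + U} - 1\right) \left(-5\right) = 16 + 4 \left(\frac{2 U}{2 U} - 1\right) \left(-5\right) = 16 + 4 \left(2 U \frac{1}{2 U} - 1\right) \left(-5\right) = 16 + 4 \left(1 - 1\right) \left(-5\right) = 16 + 4 \cdot 0 \left(-5\right) = 16 + 4 \cdot 0 = 16 + 0 = 16$)
$y{\left(g \right)} = 15$
$f{\left(I,D \right)} = \frac{112}{201}$ ($f{\left(I,D \right)} = 112 \cdot \frac{1}{201} = \frac{112}{201}$)
$\left(7850 + p{\left(-55 \right)}\right) + f{\left(y{\left(-7 \right)},78 \right)} = \left(7850 + 16\right) + \frac{112}{201} = 7866 + \frac{112}{201} = \frac{1581178}{201}$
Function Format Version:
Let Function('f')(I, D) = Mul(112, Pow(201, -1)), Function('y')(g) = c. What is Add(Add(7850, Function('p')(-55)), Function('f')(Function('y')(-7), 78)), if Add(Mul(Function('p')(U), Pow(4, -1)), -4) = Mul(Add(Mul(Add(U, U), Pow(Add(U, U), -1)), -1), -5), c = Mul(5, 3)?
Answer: Rational(1581178, 201) ≈ 7866.6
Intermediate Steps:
c = 15
Function('p')(U) = 16 (Function('p')(U) = Add(16, Mul(4, Mul(Add(Mul(Add(U, U), Pow(Add(U, U), -1)), -1), -5))) = Add(16, Mul(4, Mul(Add(Mul(Mul(2, U), Pow(Mul(2, U), -1)), -1), -5))) = Add(16, Mul(4, Mul(Add(Mul(Mul(2, U), Mul(Rational(1, 2), Pow(U, -1))), -1), -5))) = Add(16, Mul(4, Mul(Add(1, -1), -5))) = Add(16, Mul(4, Mul(0, -5))) = Add(16, Mul(4, 0)) = Add(16, 0) = 16)
Function('y')(g) = 15
Function('f')(I, D) = Rational(112, 201) (Function('f')(I, D) = Mul(112, Rational(1, 201)) = Rational(112, 201))
Add(Add(7850, Function('p')(-55)), Function('f')(Function('y')(-7), 78)) = Add(Add(7850, 16), Rational(112, 201)) = Add(7866, Rational(112, 201)) = Rational(1581178, 201)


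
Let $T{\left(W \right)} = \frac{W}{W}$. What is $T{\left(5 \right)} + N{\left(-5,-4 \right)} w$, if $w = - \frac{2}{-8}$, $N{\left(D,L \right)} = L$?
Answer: $0$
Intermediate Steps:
$T{\left(W \right)} = 1$
$w = \frac{1}{4}$ ($w = \left(-2\right) \left(- \frac{1}{8}\right) = \frac{1}{4} \approx 0.25$)
$T{\left(5 \right)} + N{\left(-5,-4 \right)} w = 1 - 1 = 0$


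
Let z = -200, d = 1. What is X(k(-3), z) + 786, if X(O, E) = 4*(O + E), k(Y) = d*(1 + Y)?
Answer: -22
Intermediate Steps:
k(Y) = 1 + Y (k(Y) = 1*(1 + Y) = 1 + Y)
X(O, E) = 4*E + 4*O (X(O, E) = 4*(E + O) = 4*E + 4*O)
X(k(-3), z) + 786 = (4*(-200) + 4*(1 - 3)) + 786 = (-800 + 4*(-2)) + 786 = (-800 - 8) + 786 = -808 + 786 = -22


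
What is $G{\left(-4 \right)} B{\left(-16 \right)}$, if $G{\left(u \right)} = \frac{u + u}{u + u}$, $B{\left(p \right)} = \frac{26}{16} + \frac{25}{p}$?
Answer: $\frac{1}{16} \approx 0.0625$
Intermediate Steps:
$B{\left(p \right)} = \frac{13}{8} + \frac{25}{p}$ ($B{\left(p \right)} = 26 \cdot \frac{1}{16} + \frac{25}{p} = \frac{13}{8} + \frac{25}{p}$)
$G{\left(u \right)} = 1$ ($G{\left(u \right)} = \frac{2 u}{2 u} = 2 u \frac{1}{2 u} = 1$)
$G{\left(-4 \right)} B{\left(-16 \right)} = 1 \left(\frac{13}{8} + \frac{25}{-16}\right) = 1 \left(\frac{13}{8} + 25 \left(- \frac{1}{16}\right)\right) = 1 \left(\frac{13}{8} - \frac{25}{16}\right) = 1 \cdot \frac{1}{16} = \frac{1}{16}$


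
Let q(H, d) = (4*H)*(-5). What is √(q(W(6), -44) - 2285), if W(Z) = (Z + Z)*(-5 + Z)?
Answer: 5*I*√101 ≈ 50.249*I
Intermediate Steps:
W(Z) = 2*Z*(-5 + Z) (W(Z) = (2*Z)*(-5 + Z) = 2*Z*(-5 + Z))
q(H, d) = -20*H
√(q(W(6), -44) - 2285) = √(-40*6*(-5 + 6) - 2285) = √(-40*6 - 2285) = √(-20*12 - 2285) = √(-240 - 2285) = √(-2525) = 5*I*√101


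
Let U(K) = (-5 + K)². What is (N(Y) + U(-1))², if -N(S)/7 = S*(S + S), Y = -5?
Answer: 98596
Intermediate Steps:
N(S) = -14*S² (N(S) = -7*S*(S + S) = -7*S*2*S = -14*S²)
(N(Y) + U(-1))² = (-14*(-5)² + (-5 - 1)²)² = (-14*25 + (-6)²)² = (-350 + 36)² = (-314)² = 98596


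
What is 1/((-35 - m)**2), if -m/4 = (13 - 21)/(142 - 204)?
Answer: 961/1142761 ≈ 0.00084095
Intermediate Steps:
m = -16/31 (m = -4*(13 - 21)/(142 - 204) = -(-32)/(-62) = -(-32)*(-1)/62 = -4*4/31 = -16/31 ≈ -0.51613)
1/((-35 - m)**2) = 1/((-35 - 1*(-16/31))**2) = 1/((-35 + 16/31)**2) = 1/((-1069/31)**2) = 1/(1142761/961) = 961/1142761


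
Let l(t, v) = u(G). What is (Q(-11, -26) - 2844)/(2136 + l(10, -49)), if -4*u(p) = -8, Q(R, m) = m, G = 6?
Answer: -1435/1069 ≈ -1.3424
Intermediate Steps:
u(p) = 2 (u(p) = -¼*(-8) = 2)
l(t, v) = 2
(Q(-11, -26) - 2844)/(2136 + l(10, -49)) = (-26 - 2844)/(2136 + 2) = -2870/2138 = -2870*1/2138 = -1435/1069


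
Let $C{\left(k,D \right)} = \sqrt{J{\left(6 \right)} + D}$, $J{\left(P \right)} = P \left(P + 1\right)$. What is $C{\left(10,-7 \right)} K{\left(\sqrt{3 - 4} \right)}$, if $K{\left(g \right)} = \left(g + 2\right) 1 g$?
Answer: $i \sqrt{35} \left(2 + i\right) \approx -5.9161 + 11.832 i$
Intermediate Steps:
$J{\left(P \right)} = P \left(1 + P\right)$
$C{\left(k,D \right)} = \sqrt{42 + D}$ ($C{\left(k,D \right)} = \sqrt{6 \left(1 + 6\right) + D} = \sqrt{6 \cdot 7 + D} = \sqrt{42 + D}$)
$K{\left(g \right)} = g \left(2 + g\right)$ ($K{\left(g \right)} = \left(2 + g\right) 1 g = \left(2 + g\right) g = g \left(2 + g\right)$)
$C{\left(10,-7 \right)} K{\left(\sqrt{3 - 4} \right)} = \sqrt{42 - 7} \sqrt{3 - 4} \left(2 + \sqrt{3 - 4}\right) = \sqrt{35} \sqrt{-1} \left(2 + \sqrt{-1}\right) = \sqrt{35} i \left(2 + i\right) = i \sqrt{35} \left(2 + i\right)$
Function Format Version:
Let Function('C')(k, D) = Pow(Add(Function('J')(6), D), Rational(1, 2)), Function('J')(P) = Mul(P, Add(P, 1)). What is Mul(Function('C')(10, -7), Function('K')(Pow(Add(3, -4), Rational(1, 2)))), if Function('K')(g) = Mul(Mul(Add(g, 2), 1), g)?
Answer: Mul(I, Pow(35, Rational(1, 2)), Add(2, I)) ≈ Add(-5.9161, Mul(11.832, I))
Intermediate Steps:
Function('J')(P) = Mul(P, Add(1, P))
Function('C')(k, D) = Pow(Add(42, D), Rational(1, 2)) (Function('C')(k, D) = Pow(Add(Mul(6, Add(1, 6)), D), Rational(1, 2)) = Pow(Add(Mul(6, 7), D), Rational(1, 2)) = Pow(Add(42, D), Rational(1, 2)))
Function('K')(g) = Mul(g, Add(2, g)) (Function('K')(g) = Mul(Mul(Add(2, g), 1), g) = Mul(Add(2, g), g) = Mul(g, Add(2, g)))
Mul(Function('C')(10, -7), Function('K')(Pow(Add(3, -4), Rational(1, 2)))) = Mul(Pow(Add(42, -7), Rational(1, 2)), Mul(Pow(Add(3, -4), Rational(1, 2)), Add(2, Pow(Add(3, -4), Rational(1, 2))))) = Mul(Pow(35, Rational(1, 2)), Mul(Pow(-1, Rational(1, 2)), Add(2, Pow(-1, Rational(1, 2))))) = Mul(Pow(35, Rational(1, 2)), Mul(I, Add(2, I))) = Mul(I, Pow(35, Rational(1, 2)), Add(2, I))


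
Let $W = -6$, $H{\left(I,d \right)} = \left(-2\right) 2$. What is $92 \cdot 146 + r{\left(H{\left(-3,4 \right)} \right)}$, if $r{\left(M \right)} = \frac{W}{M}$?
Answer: $\frac{26867}{2} \approx 13434.0$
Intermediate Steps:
$H{\left(I,d \right)} = -4$
$r{\left(M \right)} = - \frac{6}{M}$
$92 \cdot 146 + r{\left(H{\left(-3,4 \right)} \right)} = 92 \cdot 146 - \frac{6}{-4} = 13432 - - \frac{3}{2} = 13432 + \frac{3}{2} = \frac{26867}{2}$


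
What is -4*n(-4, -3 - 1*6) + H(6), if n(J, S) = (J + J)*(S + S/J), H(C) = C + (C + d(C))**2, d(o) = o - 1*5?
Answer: -161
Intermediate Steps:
d(o) = -5 + o (d(o) = o - 5 = -5 + o)
H(C) = C + (-5 + 2*C)**2 (H(C) = C + (C + (-5 + C))**2 = C + (-5 + 2*C)**2)
n(J, S) = 2*J*(S + S/J) (n(J, S) = (2*J)*(S + S/J) = 2*J*(S + S/J))
-4*n(-4, -3 - 1*6) + H(6) = -8*(-3 - 1*6)*(1 - 4) + (6 + (-5 + 2*6)**2) = -8*(-3 - 6)*(-3) + (6 + (-5 + 12)**2) = -8*(-9)*(-3) + (6 + 7**2) = -4*54 + (6 + 49) = -216 + 55 = -161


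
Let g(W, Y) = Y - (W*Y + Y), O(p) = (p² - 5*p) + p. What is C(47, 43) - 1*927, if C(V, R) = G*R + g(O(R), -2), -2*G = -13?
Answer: 5413/2 ≈ 2706.5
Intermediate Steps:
O(p) = p² - 4*p
G = 13/2 (G = -½*(-13) = 13/2 ≈ 6.5000)
g(W, Y) = -W*Y (g(W, Y) = Y - (Y + W*Y) = Y + (-Y - W*Y) = -W*Y)
C(V, R) = 13*R/2 + 2*R*(-4 + R) (C(V, R) = 13*R/2 - 1*R*(-4 + R)*(-2) = 13*R/2 + 2*R*(-4 + R))
C(47, 43) - 1*927 = (½)*43*(-3 + 4*43) - 1*927 = (½)*43*(-3 + 172) - 927 = (½)*43*169 - 927 = 7267/2 - 927 = 5413/2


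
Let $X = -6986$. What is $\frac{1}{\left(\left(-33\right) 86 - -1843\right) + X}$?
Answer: $- \frac{1}{7981} \approx -0.0001253$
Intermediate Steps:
$\frac{1}{\left(\left(-33\right) 86 - -1843\right) + X} = \frac{1}{\left(\left(-33\right) 86 - -1843\right) - 6986} = \frac{1}{\left(-2838 + 1843\right) - 6986} = \frac{1}{-995 - 6986} = \frac{1}{-7981} = - \frac{1}{7981}$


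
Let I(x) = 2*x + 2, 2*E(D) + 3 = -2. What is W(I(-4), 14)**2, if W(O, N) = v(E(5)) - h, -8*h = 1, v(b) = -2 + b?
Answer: 1225/64 ≈ 19.141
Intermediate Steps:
E(D) = -5/2 (E(D) = -3/2 + (1/2)*(-2) = -3/2 - 1 = -5/2)
I(x) = 2 + 2*x
h = -1/8 (h = -1/8*1 = -1/8 ≈ -0.12500)
W(O, N) = -35/8 (W(O, N) = (-2 - 5/2) - 1*(-1/8) = -9/2 + 1/8 = -35/8)
W(I(-4), 14)**2 = (-35/8)**2 = 1225/64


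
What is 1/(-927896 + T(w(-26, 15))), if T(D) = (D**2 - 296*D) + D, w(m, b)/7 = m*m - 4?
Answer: 1/19812040 ≈ 5.0474e-8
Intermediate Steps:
w(m, b) = -28 + 7*m**2 (w(m, b) = 7*(m*m - 4) = 7*(m**2 - 4) = 7*(-4 + m**2) = -28 + 7*m**2)
T(D) = D**2 - 295*D
1/(-927896 + T(w(-26, 15))) = 1/(-927896 + (-28 + 7*(-26)**2)*(-295 + (-28 + 7*(-26)**2))) = 1/(-927896 + (-28 + 7*676)*(-295 + (-28 + 7*676))) = 1/(-927896 + (-28 + 4732)*(-295 + (-28 + 4732))) = 1/(-927896 + 4704*(-295 + 4704)) = 1/(-927896 + 4704*4409) = 1/(-927896 + 20739936) = 1/19812040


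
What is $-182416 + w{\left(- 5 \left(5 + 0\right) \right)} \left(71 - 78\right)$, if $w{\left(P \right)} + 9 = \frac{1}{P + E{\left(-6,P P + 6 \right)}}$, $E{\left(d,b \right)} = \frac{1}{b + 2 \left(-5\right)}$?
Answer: $- \frac{2830843625}{15524} \approx -1.8235 \cdot 10^{5}$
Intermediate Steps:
$E{\left(d,b \right)} = \frac{1}{-10 + b}$ ($E{\left(d,b \right)} = \frac{1}{b - 10} = \frac{1}{-10 + b}$)
$w{\left(P \right)} = -9 + \frac{1}{P + \frac{1}{-4 + P^{2}}}$ ($w{\left(P \right)} = -9 + \frac{1}{P + \frac{1}{-10 + \left(P P + 6\right)}} = -9 + \frac{1}{P + \frac{1}{-10 + \left(P^{2} + 6\right)}} = -9 + \frac{1}{P + \frac{1}{-10 + \left(6 + P^{2}\right)}} = -9 + \frac{1}{P + \frac{1}{-4 + P^{2}}}$)
$-182416 + w{\left(- 5 \left(5 + 0\right) \right)} \left(71 - 78\right) = -182416 + \frac{-9 - \left(-1 + 9 \left(- 5 \left(5 + 0\right)\right)\right) \left(-4 + \left(- 5 \left(5 + 0\right)\right)^{2}\right)}{1 + - 5 \left(5 + 0\right) \left(-4 + \left(- 5 \left(5 + 0\right)\right)^{2}\right)} \left(71 - 78\right) = -182416 + \frac{-9 - \left(-1 + 9 \left(\left(-5\right) 5\right)\right) \left(-4 + \left(\left(-5\right) 5\right)^{2}\right)}{1 + \left(-5\right) 5 \left(-4 + \left(\left(-5\right) 5\right)^{2}\right)} \left(71 - 78\right) = -182416 + \frac{-9 - \left(-1 + 9 \left(-25\right)\right) \left(-4 + \left(-25\right)^{2}\right)}{1 - 25 \left(-4 + \left(-25\right)^{2}\right)} \left(-7\right) = -182416 + \frac{-9 - \left(-1 - 225\right) \left(-4 + 625\right)}{1 - 25 \left(-4 + 625\right)} \left(-7\right) = -182416 + \frac{-9 - \left(-226\right) 621}{1 - 15525} \left(-7\right) = -182416 + \frac{-9 + 140346}{1 - 15525} \left(-7\right) = -182416 + \frac{1}{-15524} \cdot 140337 \left(-7\right) = -182416 + \left(- \frac{1}{15524}\right) 140337 \left(-7\right) = -182416 - - \frac{982359}{15524} = -182416 + \frac{982359}{15524} = - \frac{2830843625}{15524}$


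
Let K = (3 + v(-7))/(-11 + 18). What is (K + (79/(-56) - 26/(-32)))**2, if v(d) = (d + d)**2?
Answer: 9715689/12544 ≈ 774.53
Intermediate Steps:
v(d) = 4*d**2 (v(d) = (2*d)**2 = 4*d**2)
K = 199/7 (K = (3 + 4*(-7)**2)/(-11 + 18) = (3 + 4*49)/7 = (3 + 196)*(1/7) = 199*(1/7) = 199/7 ≈ 28.429)
(K + (79/(-56) - 26/(-32)))**2 = (199/7 + (79/(-56) - 26/(-32)))**2 = (199/7 + (79*(-1/56) - 26*(-1/32)))**2 = (199/7 + (-79/56 + 13/16))**2 = (199/7 - 67/112)**2 = (3117/112)**2 = 9715689/12544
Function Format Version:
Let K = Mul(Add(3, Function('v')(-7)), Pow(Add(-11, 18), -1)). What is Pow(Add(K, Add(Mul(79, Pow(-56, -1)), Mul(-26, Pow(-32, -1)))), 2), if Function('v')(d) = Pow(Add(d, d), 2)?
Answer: Rational(9715689, 12544) ≈ 774.53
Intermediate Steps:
Function('v')(d) = Mul(4, Pow(d, 2)) (Function('v')(d) = Pow(Mul(2, d), 2) = Mul(4, Pow(d, 2)))
K = Rational(199, 7) (K = Mul(Add(3, Mul(4, Pow(-7, 2))), Pow(Add(-11, 18), -1)) = Mul(Add(3, Mul(4, 49)), Pow(7, -1)) = Mul(Add(3, 196), Rational(1, 7)) = Mul(199, Rational(1, 7)) = Rational(199, 7) ≈ 28.429)
Pow(Add(K, Add(Mul(79, Pow(-56, -1)), Mul(-26, Pow(-32, -1)))), 2) = Pow(Add(Rational(199, 7), Add(Mul(79, Pow(-56, -1)), Mul(-26, Pow(-32, -1)))), 2) = Pow(Add(Rational(199, 7), Add(Mul(79, Rational(-1, 56)), Mul(-26, Rational(-1, 32)))), 2) = Pow(Add(Rational(199, 7), Add(Rational(-79, 56), Rational(13, 16))), 2) = Pow(Add(Rational(199, 7), Rational(-67, 112)), 2) = Pow(Rational(3117, 112), 2) = Rational(9715689, 12544)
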